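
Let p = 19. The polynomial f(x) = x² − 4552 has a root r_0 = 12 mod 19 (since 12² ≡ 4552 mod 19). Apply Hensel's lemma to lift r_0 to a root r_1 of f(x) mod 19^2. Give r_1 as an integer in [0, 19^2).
r_1 = 316 (mod 361)

Hensel's recurrence: r_{i+1} = r_i − f(r_i)·(f′(r_i))^{-1} mod 19^{i+2}, with f′(x) = 2x. Iterate:
  r_0 = 12 (mod 19)
  r_1 = 316 (mod 361)
Final: r_1 = 316, and one checks f(r_1) ≡ 0 mod 19^2.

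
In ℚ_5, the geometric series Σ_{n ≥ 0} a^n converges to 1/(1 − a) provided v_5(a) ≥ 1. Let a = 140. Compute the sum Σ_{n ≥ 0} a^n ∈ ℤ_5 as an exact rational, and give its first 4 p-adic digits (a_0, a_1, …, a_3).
Σ a^n = 1/(1 − a) = -1/139;  first 4 digits = (1, 3, 4, 4)

v_5(a) = 1 ≥ 1, so the series converges in ℤ_5 to 1/(1 − a) = 1/(1 − 140) = -1/139. Expand this rational in ℤ_5: compute digits iteratively via d_i = x_i mod 5, x_{i+1} = (x_i − d_i)/5. The first 4 digits are (1, 3, 4, 4).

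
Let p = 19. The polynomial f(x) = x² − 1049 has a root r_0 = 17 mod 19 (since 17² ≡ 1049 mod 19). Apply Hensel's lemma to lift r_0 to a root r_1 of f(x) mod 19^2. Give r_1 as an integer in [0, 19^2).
r_1 = 188 (mod 361)

Hensel's recurrence: r_{i+1} = r_i − f(r_i)·(f′(r_i))^{-1} mod 19^{i+2}, with f′(x) = 2x. Iterate:
  r_0 = 17 (mod 19)
  r_1 = 188 (mod 361)
Final: r_1 = 188, and one checks f(r_1) ≡ 0 mod 19^2.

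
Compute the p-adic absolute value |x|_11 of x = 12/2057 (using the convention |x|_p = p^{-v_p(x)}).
|12/2057|_11 = 121

Step 1 — compute v_11(x) by factoring powers of 11 out of the numerator and denominator: v_11(12/2057) = -2. Step 2 — apply |x|_p = p^{-v_p(x)} = 11^{2} = 121.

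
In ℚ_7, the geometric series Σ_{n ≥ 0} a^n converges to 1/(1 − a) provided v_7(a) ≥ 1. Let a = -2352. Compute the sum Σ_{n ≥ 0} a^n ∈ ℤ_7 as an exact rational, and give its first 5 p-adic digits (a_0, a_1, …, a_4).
Σ a^n = 1/(1 − a) = 1/2353;  first 5 digits = (1, 0, 1, 0, 0)

v_7(a) = 2 ≥ 1, so the series converges in ℤ_7 to 1/(1 − a) = 1/(1 − (-2352)) = 1/2353. Expand this rational in ℤ_7: compute digits iteratively via d_i = x_i mod 7, x_{i+1} = (x_i − d_i)/7. The first 5 digits are (1, 0, 1, 0, 0).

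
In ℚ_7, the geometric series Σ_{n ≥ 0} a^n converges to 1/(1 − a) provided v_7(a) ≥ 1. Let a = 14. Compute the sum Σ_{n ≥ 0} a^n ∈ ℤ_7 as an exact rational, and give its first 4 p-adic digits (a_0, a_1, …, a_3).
Σ a^n = 1/(1 − a) = -1/13;  first 4 digits = (1, 2, 4, 1)

v_7(a) = 1 ≥ 1, so the series converges in ℤ_7 to 1/(1 − a) = 1/(1 − 14) = -1/13. Expand this rational in ℤ_7: compute digits iteratively via d_i = x_i mod 7, x_{i+1} = (x_i − d_i)/7. The first 4 digits are (1, 2, 4, 1).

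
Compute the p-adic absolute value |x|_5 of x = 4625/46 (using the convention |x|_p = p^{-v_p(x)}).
|4625/46|_5 = 1/125

Step 1 — compute v_5(x) by factoring powers of 5 out of the numerator and denominator: v_5(4625/46) = 3. Step 2 — apply |x|_p = p^{-v_p(x)} = 5^{-3} = 1/125.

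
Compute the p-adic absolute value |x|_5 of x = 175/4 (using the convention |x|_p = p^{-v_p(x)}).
|175/4|_5 = 1/25

Step 1 — compute v_5(x) by factoring powers of 5 out of the numerator and denominator: v_5(175/4) = 2. Step 2 — apply |x|_p = p^{-v_p(x)} = 5^{-2} = 1/25.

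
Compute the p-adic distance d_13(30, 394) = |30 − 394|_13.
d_13(30, 394) = 1/13

Step 1 — x − y = 30 − 394 = -364. Step 2 — v_13(-364) = 1 (factor: -364 = −(13^1 · 28); the sign does not affect v_p). Step 3 — |x − y|_13 = 13^{-1} = 1/13.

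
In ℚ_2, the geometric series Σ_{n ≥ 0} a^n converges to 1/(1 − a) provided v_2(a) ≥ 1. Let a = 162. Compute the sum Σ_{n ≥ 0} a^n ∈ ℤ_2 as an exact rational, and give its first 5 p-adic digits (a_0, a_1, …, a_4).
Σ a^n = 1/(1 − a) = -1/161;  first 5 digits = (1, 1, 1, 1, 1)

v_2(a) = 1 ≥ 1, so the series converges in ℤ_2 to 1/(1 − a) = 1/(1 − 162) = -1/161. Expand this rational in ℤ_2: compute digits iteratively via d_i = x_i mod 2, x_{i+1} = (x_i − d_i)/2. The first 5 digits are (1, 1, 1, 1, 1).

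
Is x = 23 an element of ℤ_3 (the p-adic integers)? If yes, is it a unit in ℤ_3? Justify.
x ∈ ℤ_3^× (unit); v_3(x) = 0

ℤ_3 = {x ∈ ℚ_3 : v_3(x) ≥ 0} and ℤ_3^× = {x ∈ ℤ_3 : v_3(x) = 0}. Here v_3(23) = v_3(num) − v_3(den) = 0; compare against these criteria.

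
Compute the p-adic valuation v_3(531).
v_3(531) = 2

v_3(n) is the largest exponent k such that 3^k divides n. Factor out: 531 = 3^2 · 59. (Sign doesn't affect v_p.) So v_3(531) = 2.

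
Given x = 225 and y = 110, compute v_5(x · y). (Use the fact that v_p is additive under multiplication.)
v_5(24750) = 3

v_p(x) = 2 (factor: 225 = 5^2 · 9); v_p(y) = 1 (factor: 110 = 5^1 · 22). Additivity: v_p(xy) = v_p(x) + v_p(y) = 2 + 1 = 3. (Direct check: xy = 24750 = 5^3 · (198).)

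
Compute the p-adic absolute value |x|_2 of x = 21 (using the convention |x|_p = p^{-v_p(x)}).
|21|_2 = 1

Step 1 — compute v_2(x) by factoring powers of 2 out of the numerator and denominator: v_2(21) = 0. Step 2 — apply |x|_p = p^{-v_p(x)} = 2^{0} = 1.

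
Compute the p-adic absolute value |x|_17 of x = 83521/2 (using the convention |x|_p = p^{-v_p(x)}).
|83521/2|_17 = 1/83521

Step 1 — compute v_17(x) by factoring powers of 17 out of the numerator and denominator: v_17(83521/2) = 4. Step 2 — apply |x|_p = p^{-v_p(x)} = 17^{-4} = 1/83521.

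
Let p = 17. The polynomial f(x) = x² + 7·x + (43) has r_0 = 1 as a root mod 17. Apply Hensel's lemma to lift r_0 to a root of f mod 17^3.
r_2 = 477 (mod 4913)

Hensel: r_{i+1} = r_i − f(r_i)·(f′(r_i))^{-1} mod 17^{i+2}, f′(x) = 2x + 7. Iterate:
  r_0 = 1 (mod 17)
  r_1 = 188 (mod 289)
  r_2 = 477 (mod 4913)
Final: r = 477 satisfies f(r) ≡ 0 mod 17^3.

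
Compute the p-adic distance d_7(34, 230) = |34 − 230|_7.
d_7(34, 230) = 1/49

Step 1 — x − y = 34 − 230 = -196. Step 2 — v_7(-196) = 2 (factor: -196 = −(7^2 · 4); the sign does not affect v_p). Step 3 — |x − y|_7 = 7^{-2} = 1/49.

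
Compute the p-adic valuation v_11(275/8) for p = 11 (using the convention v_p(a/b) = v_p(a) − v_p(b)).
v_11(275/8) = 1

Factor powers of 11 from the numerator and denominator of the reduced fraction: 275 = 11^1 · 25 and 8 = 11^0 · 8. Apply v_p(a/b) = v_p(a) − v_p(b): v_11(275/8) = 1 − 0 = 1.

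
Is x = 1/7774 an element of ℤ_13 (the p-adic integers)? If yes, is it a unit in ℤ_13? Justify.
x ∉ ℤ_13 (v_13(x) = -2 < 0)

ℤ_13 = {x ∈ ℚ_13 : v_13(x) ≥ 0} and ℤ_13^× = {x ∈ ℤ_13 : v_13(x) = 0}. Here v_13(1/7774) = v_13(num) − v_13(den) = -2; compare against these criteria.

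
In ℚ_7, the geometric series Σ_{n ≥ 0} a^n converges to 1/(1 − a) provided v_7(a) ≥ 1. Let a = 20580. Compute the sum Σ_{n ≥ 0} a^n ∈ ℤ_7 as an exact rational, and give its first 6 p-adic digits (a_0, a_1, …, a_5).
Σ a^n = 1/(1 − a) = -1/20579;  first 6 digits = (1, 0, 0, 4, 1, 1)

v_7(a) = 3 ≥ 1, so the series converges in ℤ_7 to 1/(1 − a) = 1/(1 − 20580) = -1/20579. Expand this rational in ℤ_7: compute digits iteratively via d_i = x_i mod 7, x_{i+1} = (x_i − d_i)/7. The first 6 digits are (1, 0, 0, 4, 1, 1).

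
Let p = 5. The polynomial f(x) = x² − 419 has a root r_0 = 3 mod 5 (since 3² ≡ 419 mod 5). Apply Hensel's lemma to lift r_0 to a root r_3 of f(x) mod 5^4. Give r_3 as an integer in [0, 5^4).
r_3 = 263 (mod 625)

Hensel's recurrence: r_{i+1} = r_i − f(r_i)·(f′(r_i))^{-1} mod 5^{i+2}, with f′(x) = 2x. Iterate:
  r_0 = 3 (mod 5)
  r_1 = 13 (mod 25)
  r_2 = 13 (mod 125)
  r_3 = 263 (mod 625)
Final: r_3 = 263, and one checks f(r_3) ≡ 0 mod 5^4.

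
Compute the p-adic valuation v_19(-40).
v_19(-40) = 0

v_19(n) is the largest exponent k such that 19^k divides n. Factor out: -40 = -19^0 · 40. (Sign doesn't affect v_p.) So v_19(-40) = 0.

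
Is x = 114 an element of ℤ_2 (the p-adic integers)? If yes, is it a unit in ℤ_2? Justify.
x ∈ ℤ_2 but not a unit; v_2(x) = 1 > 0

ℤ_2 = {x ∈ ℚ_2 : v_2(x) ≥ 0} and ℤ_2^× = {x ∈ ℤ_2 : v_2(x) = 0}. Here v_2(114) = v_2(num) − v_2(den) = 1; compare against these criteria.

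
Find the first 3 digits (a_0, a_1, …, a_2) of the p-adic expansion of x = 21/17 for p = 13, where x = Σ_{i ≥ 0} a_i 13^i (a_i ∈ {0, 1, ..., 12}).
(a_0, …, a_2) = (2, 3, 12)

v_13(21/17) = 0 (numerator and denominator both coprime to 13), so x ∈ ℤ_13^×. Compute digits iteratively via a_i = x_i mod 13, x_{i+1} = (x_i − a_i)/13, with x_0 = x:
  x_0 = 21/17;  a_0 = 2;  x_1 = (x_0 − 2)/13 = -1/17
  x_1 = -1/17;  a_1 = 3;  x_2 = (x_1 − 3)/13 = -4/17
  x_2 = -4/17;  a_2 = 12;  x_3 = (x_2 − 12)/13 = -16/17
Digits: (2, 3, 12).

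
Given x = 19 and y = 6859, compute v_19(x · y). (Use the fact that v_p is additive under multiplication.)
v_19(130321) = 4

v_p(x) = 1 (factor: 19 = 19^1 · 1); v_p(y) = 3 (factor: 6859 = 19^3 · 1). Additivity: v_p(xy) = v_p(x) + v_p(y) = 1 + 3 = 4. (Direct check: xy = 130321 = 19^4 · (1).)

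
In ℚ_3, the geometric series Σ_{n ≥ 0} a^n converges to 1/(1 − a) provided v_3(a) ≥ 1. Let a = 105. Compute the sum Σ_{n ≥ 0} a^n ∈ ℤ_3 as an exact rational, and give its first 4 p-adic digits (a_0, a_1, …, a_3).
Σ a^n = 1/(1 − a) = -1/104;  first 4 digits = (1, 2, 0, 0)

v_3(a) = 1 ≥ 1, so the series converges in ℤ_3 to 1/(1 − a) = 1/(1 − 105) = -1/104. Expand this rational in ℤ_3: compute digits iteratively via d_i = x_i mod 3, x_{i+1} = (x_i − d_i)/3. The first 4 digits are (1, 2, 0, 0).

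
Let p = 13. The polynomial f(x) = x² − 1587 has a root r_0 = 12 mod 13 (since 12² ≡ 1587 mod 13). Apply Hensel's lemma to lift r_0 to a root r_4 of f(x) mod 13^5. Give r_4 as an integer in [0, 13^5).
r_4 = 226849 (mod 371293)

Hensel's recurrence: r_{i+1} = r_i − f(r_i)·(f′(r_i))^{-1} mod 13^{i+2}, with f′(x) = 2x. Iterate:
  r_0 = 12 (mod 13)
  r_1 = 51 (mod 169)
  r_2 = 558 (mod 2197)
  r_3 = 26922 (mod 28561)
  r_4 = 226849 (mod 371293)
Final: r_4 = 226849, and one checks f(r_4) ≡ 0 mod 13^5.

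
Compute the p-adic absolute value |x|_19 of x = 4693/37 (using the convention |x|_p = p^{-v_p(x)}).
|4693/37|_19 = 1/361

Step 1 — compute v_19(x) by factoring powers of 19 out of the numerator and denominator: v_19(4693/37) = 2. Step 2 — apply |x|_p = p^{-v_p(x)} = 19^{-2} = 1/361.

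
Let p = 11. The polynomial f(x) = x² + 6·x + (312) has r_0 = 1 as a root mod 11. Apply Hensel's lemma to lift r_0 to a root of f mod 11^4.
r_3 = 12893 (mod 14641)

Hensel: r_{i+1} = r_i − f(r_i)·(f′(r_i))^{-1} mod 11^{i+2}, f′(x) = 2x + 6. Iterate:
  r_0 = 1 (mod 11)
  r_1 = 67 (mod 121)
  r_2 = 914 (mod 1331)
  r_3 = 12893 (mod 14641)
Final: r = 12893 satisfies f(r) ≡ 0 mod 11^4.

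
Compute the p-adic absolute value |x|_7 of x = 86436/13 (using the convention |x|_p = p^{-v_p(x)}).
|86436/13|_7 = 1/2401

Step 1 — compute v_7(x) by factoring powers of 7 out of the numerator and denominator: v_7(86436/13) = 4. Step 2 — apply |x|_p = p^{-v_p(x)} = 7^{-4} = 1/2401.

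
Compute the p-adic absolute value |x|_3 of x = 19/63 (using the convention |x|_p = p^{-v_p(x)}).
|19/63|_3 = 9

Step 1 — compute v_3(x) by factoring powers of 3 out of the numerator and denominator: v_3(19/63) = -2. Step 2 — apply |x|_p = p^{-v_p(x)} = 3^{2} = 9.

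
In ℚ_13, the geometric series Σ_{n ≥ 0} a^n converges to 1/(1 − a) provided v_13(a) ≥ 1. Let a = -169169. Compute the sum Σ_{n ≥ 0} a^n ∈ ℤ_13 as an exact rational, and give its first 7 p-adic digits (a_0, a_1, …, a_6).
Σ a^n = 1/(1 − a) = 1/169170;  first 7 digits = (1, 0, 0, 1, 7, 12, 0)

v_13(a) = 3 ≥ 1, so the series converges in ℤ_13 to 1/(1 − a) = 1/(1 − (-169169)) = 1/169170. Expand this rational in ℤ_13: compute digits iteratively via d_i = x_i mod 13, x_{i+1} = (x_i − d_i)/13. The first 7 digits are (1, 0, 0, 1, 7, 12, 0).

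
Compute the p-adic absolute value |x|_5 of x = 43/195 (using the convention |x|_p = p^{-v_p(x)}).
|43/195|_5 = 5

Step 1 — compute v_5(x) by factoring powers of 5 out of the numerator and denominator: v_5(43/195) = -1. Step 2 — apply |x|_p = p^{-v_p(x)} = 5^{1} = 5.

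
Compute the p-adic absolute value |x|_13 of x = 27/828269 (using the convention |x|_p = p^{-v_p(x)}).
|27/828269|_13 = 28561

Step 1 — compute v_13(x) by factoring powers of 13 out of the numerator and denominator: v_13(27/828269) = -4. Step 2 — apply |x|_p = p^{-v_p(x)} = 13^{4} = 28561.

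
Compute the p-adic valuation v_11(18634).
v_11(18634) = 3

v_11(n) is the largest exponent k such that 11^k divides n. Factor out: 18634 = 11^3 · 14. (Sign doesn't affect v_p.) So v_11(18634) = 3.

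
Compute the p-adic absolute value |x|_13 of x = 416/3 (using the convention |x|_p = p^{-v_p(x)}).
|416/3|_13 = 1/13

Step 1 — compute v_13(x) by factoring powers of 13 out of the numerator and denominator: v_13(416/3) = 1. Step 2 — apply |x|_p = p^{-v_p(x)} = 13^{-1} = 1/13.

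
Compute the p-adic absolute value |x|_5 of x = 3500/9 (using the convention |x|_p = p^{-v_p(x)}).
|3500/9|_5 = 1/125

Step 1 — compute v_5(x) by factoring powers of 5 out of the numerator and denominator: v_5(3500/9) = 3. Step 2 — apply |x|_p = p^{-v_p(x)} = 5^{-3} = 1/125.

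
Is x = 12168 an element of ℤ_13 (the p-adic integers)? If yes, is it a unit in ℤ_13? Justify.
x ∈ ℤ_13 but not a unit; v_13(x) = 2 > 0

ℤ_13 = {x ∈ ℚ_13 : v_13(x) ≥ 0} and ℤ_13^× = {x ∈ ℤ_13 : v_13(x) = 0}. Here v_13(12168) = v_13(num) − v_13(den) = 2; compare against these criteria.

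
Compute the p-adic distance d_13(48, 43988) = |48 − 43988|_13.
d_13(48, 43988) = 1/2197

Step 1 — x − y = 48 − 43988 = -43940. Step 2 — v_13(-43940) = 3 (factor: -43940 = −(13^3 · 20); the sign does not affect v_p). Step 3 — |x − y|_13 = 13^{-3} = 1/2197.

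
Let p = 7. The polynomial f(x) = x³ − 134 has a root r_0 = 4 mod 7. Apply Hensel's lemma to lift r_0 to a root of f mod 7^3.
r_2 = 81 (mod 343)

Hensel: r_{i+1} = r_i − f(r_i)/f′(r_i) mod 7^{i+2}, where f′(x) = 3x². Iterate:
  r_0 = 4 (mod 7)
  r_1 = 32 (mod 49)
  r_2 = 81 (mod 343)
Final: r = 81 with f(r) ≡ 0 mod 7^3.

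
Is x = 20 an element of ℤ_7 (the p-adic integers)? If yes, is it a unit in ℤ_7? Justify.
x ∈ ℤ_7^× (unit); v_7(x) = 0

ℤ_7 = {x ∈ ℚ_7 : v_7(x) ≥ 0} and ℤ_7^× = {x ∈ ℤ_7 : v_7(x) = 0}. Here v_7(20) = v_7(num) − v_7(den) = 0; compare against these criteria.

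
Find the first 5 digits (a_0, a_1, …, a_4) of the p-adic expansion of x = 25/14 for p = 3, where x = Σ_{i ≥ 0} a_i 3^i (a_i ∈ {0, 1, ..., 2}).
(a_0, …, a_4) = (2, 1, 2, 2, 1)

v_3(25/14) = 0 (numerator and denominator both coprime to 3), so x ∈ ℤ_3^×. Compute digits iteratively via a_i = x_i mod 3, x_{i+1} = (x_i − a_i)/3, with x_0 = x:
  x_0 = 25/14;  a_0 = 2;  x_1 = (x_0 − 2)/3 = -1/14
  x_1 = -1/14;  a_1 = 1;  x_2 = (x_1 − 1)/3 = -5/14
  x_2 = -5/14;  a_2 = 2;  x_3 = (x_2 − 2)/3 = -11/14
  x_3 = -11/14;  a_3 = 2;  x_4 = (x_3 − 2)/3 = -13/14
  x_4 = -13/14;  a_4 = 1;  x_5 = (x_4 − 1)/3 = -9/14
Digits: (2, 1, 2, 2, 1).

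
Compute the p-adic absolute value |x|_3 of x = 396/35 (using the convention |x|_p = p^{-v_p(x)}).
|396/35|_3 = 1/9

Step 1 — compute v_3(x) by factoring powers of 3 out of the numerator and denominator: v_3(396/35) = 2. Step 2 — apply |x|_p = p^{-v_p(x)} = 3^{-2} = 1/9.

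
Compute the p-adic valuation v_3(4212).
v_3(4212) = 4

v_3(n) is the largest exponent k such that 3^k divides n. Factor out: 4212 = 3^4 · 52. (Sign doesn't affect v_p.) So v_3(4212) = 4.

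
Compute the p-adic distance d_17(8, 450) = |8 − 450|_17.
d_17(8, 450) = 1/17

Step 1 — x − y = 8 − 450 = -442. Step 2 — v_17(-442) = 1 (factor: -442 = −(17^1 · 26); the sign does not affect v_p). Step 3 — |x − y|_17 = 17^{-1} = 1/17.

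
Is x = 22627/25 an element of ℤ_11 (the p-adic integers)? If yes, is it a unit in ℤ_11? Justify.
x ∈ ℤ_11 but not a unit; v_11(x) = 3 > 0

ℤ_11 = {x ∈ ℚ_11 : v_11(x) ≥ 0} and ℤ_11^× = {x ∈ ℤ_11 : v_11(x) = 0}. Here v_11(22627/25) = v_11(num) − v_11(den) = 3; compare against these criteria.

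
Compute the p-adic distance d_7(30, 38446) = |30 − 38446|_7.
d_7(30, 38446) = 1/2401

Step 1 — x − y = 30 − 38446 = -38416. Step 2 — v_7(-38416) = 4 (factor: -38416 = −(7^4 · 16); the sign does not affect v_p). Step 3 — |x − y|_7 = 7^{-4} = 1/2401.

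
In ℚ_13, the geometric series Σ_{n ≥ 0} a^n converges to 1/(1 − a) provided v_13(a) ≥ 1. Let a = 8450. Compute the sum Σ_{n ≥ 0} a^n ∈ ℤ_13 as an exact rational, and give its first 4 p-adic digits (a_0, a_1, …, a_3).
Σ a^n = 1/(1 − a) = -1/8449;  first 4 digits = (1, 0, 11, 3)

v_13(a) = 2 ≥ 1, so the series converges in ℤ_13 to 1/(1 − a) = 1/(1 − 8450) = -1/8449. Expand this rational in ℤ_13: compute digits iteratively via d_i = x_i mod 13, x_{i+1} = (x_i − d_i)/13. The first 4 digits are (1, 0, 11, 3).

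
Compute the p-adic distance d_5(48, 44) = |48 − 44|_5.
d_5(48, 44) = 1

Step 1 — x − y = 48 − 44 = 4. Step 2 — v_5(4) = 0 (factor: 4 = (5^0 · 4); the sign does not affect v_p). Step 3 — |x − y|_5 = 5^{0} = 1.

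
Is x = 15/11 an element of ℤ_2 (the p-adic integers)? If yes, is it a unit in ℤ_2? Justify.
x ∈ ℤ_2^× (unit); v_2(x) = 0

ℤ_2 = {x ∈ ℚ_2 : v_2(x) ≥ 0} and ℤ_2^× = {x ∈ ℤ_2 : v_2(x) = 0}. Here v_2(15/11) = v_2(num) − v_2(den) = 0; compare against these criteria.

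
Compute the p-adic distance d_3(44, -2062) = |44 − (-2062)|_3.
d_3(44, -2062) = 1/81

Step 1 — x − y = 44 − (-2062) = 2106. Step 2 — v_3(2106) = 4 (factor: 2106 = (3^4 · 26); the sign does not affect v_p). Step 3 — |x − y|_3 = 3^{-4} = 1/81.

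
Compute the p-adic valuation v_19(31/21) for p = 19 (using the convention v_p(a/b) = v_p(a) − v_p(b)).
v_19(31/21) = 0

Factor powers of 19 from the numerator and denominator of the reduced fraction: 31 = 19^0 · 31 and 21 = 19^0 · 21. Apply v_p(a/b) = v_p(a) − v_p(b): v_19(31/21) = 0 − 0 = 0.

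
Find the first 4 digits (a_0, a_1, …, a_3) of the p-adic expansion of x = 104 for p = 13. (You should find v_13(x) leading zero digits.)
(a_0, …, a_3) = (0, 8, 0, 0)

v_13(104) = 1, so a_0 = ... = a_0 = 0. Factor out: x = 13^1 · u with u = 8 a unit in ℤ_13. Expand u iteratively via a_{v+i} = u_i mod 13, u_{i+1} = (u_i − a_{v+i})/13:
  u_0 = 8;  a_1 = 8;  u_1 = (u_0 − 8)/13 = 0
  u_1 = 0;  a_2 = 0;  u_2 = (u_1 − 0)/13 = 0
  u_2 = 0;  a_3 = 0;  u_3 = (u_2 − 0)/13 = 0
Digits: (0, 8, 0, 0).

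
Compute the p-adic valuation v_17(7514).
v_17(7514) = 2

v_17(n) is the largest exponent k such that 17^k divides n. Factor out: 7514 = 17^2 · 26. (Sign doesn't affect v_p.) So v_17(7514) = 2.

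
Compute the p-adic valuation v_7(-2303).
v_7(-2303) = 2

v_7(n) is the largest exponent k such that 7^k divides n. Factor out: -2303 = -7^2 · 47. (Sign doesn't affect v_p.) So v_7(-2303) = 2.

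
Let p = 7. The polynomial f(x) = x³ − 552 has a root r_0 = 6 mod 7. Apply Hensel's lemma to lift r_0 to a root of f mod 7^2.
r_1 = 20 (mod 49)

Hensel: r_{i+1} = r_i − f(r_i)/f′(r_i) mod 7^{i+2}, where f′(x) = 3x². Iterate:
  r_0 = 6 (mod 7)
  r_1 = 20 (mod 49)
Final: r = 20 with f(r) ≡ 0 mod 7^2.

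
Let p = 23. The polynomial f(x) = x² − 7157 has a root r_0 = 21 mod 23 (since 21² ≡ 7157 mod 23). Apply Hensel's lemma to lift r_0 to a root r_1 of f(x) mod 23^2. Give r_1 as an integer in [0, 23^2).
r_1 = 458 (mod 529)

Hensel's recurrence: r_{i+1} = r_i − f(r_i)·(f′(r_i))^{-1} mod 23^{i+2}, with f′(x) = 2x. Iterate:
  r_0 = 21 (mod 23)
  r_1 = 458 (mod 529)
Final: r_1 = 458, and one checks f(r_1) ≡ 0 mod 23^2.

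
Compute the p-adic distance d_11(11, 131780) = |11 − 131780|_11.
d_11(11, 131780) = 1/14641

Step 1 — x − y = 11 − 131780 = -131769. Step 2 — v_11(-131769) = 4 (factor: -131769 = −(11^4 · 9); the sign does not affect v_p). Step 3 — |x − y|_11 = 11^{-4} = 1/14641.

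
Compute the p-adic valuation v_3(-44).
v_3(-44) = 0

v_3(n) is the largest exponent k such that 3^k divides n. Factor out: -44 = -3^0 · 44. (Sign doesn't affect v_p.) So v_3(-44) = 0.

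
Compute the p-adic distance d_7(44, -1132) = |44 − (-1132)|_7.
d_7(44, -1132) = 1/49

Step 1 — x − y = 44 − (-1132) = 1176. Step 2 — v_7(1176) = 2 (factor: 1176 = (7^2 · 24); the sign does not affect v_p). Step 3 — |x − y|_7 = 7^{-2} = 1/49.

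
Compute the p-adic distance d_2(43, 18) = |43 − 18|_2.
d_2(43, 18) = 1

Step 1 — x − y = 43 − 18 = 25. Step 2 — v_2(25) = 0 (factor: 25 = (2^0 · 25); the sign does not affect v_p). Step 3 — |x − y|_2 = 2^{0} = 1.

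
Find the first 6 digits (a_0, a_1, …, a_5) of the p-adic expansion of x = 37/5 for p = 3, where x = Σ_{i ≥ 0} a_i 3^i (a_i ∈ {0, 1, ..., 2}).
(a_0, …, a_5) = (2, 0, 0, 2, 0, 1)

v_3(37/5) = 0 (numerator and denominator both coprime to 3), so x ∈ ℤ_3^×. Compute digits iteratively via a_i = x_i mod 3, x_{i+1} = (x_i − a_i)/3, with x_0 = x:
  x_0 = 37/5;  a_0 = 2;  x_1 = (x_0 − 2)/3 = 9/5
  x_1 = 9/5;  a_1 = 0;  x_2 = (x_1 − 0)/3 = 3/5
  x_2 = 3/5;  a_2 = 0;  x_3 = (x_2 − 0)/3 = 1/5
  x_3 = 1/5;  a_3 = 2;  x_4 = (x_3 − 2)/3 = -3/5
  x_4 = -3/5;  a_4 = 0;  x_5 = (x_4 − 0)/3 = -1/5
  x_5 = -1/5;  a_5 = 1;  x_6 = (x_5 − 1)/3 = -2/5
Digits: (2, 0, 0, 2, 0, 1).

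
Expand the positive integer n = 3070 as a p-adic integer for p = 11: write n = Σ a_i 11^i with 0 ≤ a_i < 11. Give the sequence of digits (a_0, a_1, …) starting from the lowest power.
(a_0, a_1, …) = (1, 4, 3, 2)

Repeated division by 11 gives the digits low-to-high: 3070 = 1 + 4·11^1 + 3·11^2 + 2·11^3. Digit sequence: (1, 4, 3, 2).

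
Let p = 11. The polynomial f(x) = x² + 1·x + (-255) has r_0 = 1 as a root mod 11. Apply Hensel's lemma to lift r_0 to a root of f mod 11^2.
r_1 = 45 (mod 121)

Hensel: r_{i+1} = r_i − f(r_i)·(f′(r_i))^{-1} mod 11^{i+2}, f′(x) = 2x + 1. Iterate:
  r_0 = 1 (mod 11)
  r_1 = 45 (mod 121)
Final: r = 45 satisfies f(r) ≡ 0 mod 11^2.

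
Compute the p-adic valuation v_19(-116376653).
v_19(-116376653) = 5

v_19(n) is the largest exponent k such that 19^k divides n. Factor out: -116376653 = -19^5 · 47. (Sign doesn't affect v_p.) So v_19(-116376653) = 5.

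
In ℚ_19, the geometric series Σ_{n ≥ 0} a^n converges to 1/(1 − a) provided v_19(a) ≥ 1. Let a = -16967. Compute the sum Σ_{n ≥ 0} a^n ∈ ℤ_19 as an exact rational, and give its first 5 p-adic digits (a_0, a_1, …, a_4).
Σ a^n = 1/(1 − a) = 1/16968;  first 5 digits = (1, 0, 10, 16, 4)

v_19(a) = 2 ≥ 1, so the series converges in ℤ_19 to 1/(1 − a) = 1/(1 − (-16967)) = 1/16968. Expand this rational in ℤ_19: compute digits iteratively via d_i = x_i mod 19, x_{i+1} = (x_i − d_i)/19. The first 5 digits are (1, 0, 10, 16, 4).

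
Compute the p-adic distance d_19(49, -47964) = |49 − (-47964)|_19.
d_19(49, -47964) = 1/6859

Step 1 — x − y = 49 − (-47964) = 48013. Step 2 — v_19(48013) = 3 (factor: 48013 = (19^3 · 7); the sign does not affect v_p). Step 3 — |x − y|_19 = 19^{-3} = 1/6859.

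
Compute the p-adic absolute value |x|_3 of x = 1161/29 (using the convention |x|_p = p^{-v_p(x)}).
|1161/29|_3 = 1/27

Step 1 — compute v_3(x) by factoring powers of 3 out of the numerator and denominator: v_3(1161/29) = 3. Step 2 — apply |x|_p = p^{-v_p(x)} = 3^{-3} = 1/27.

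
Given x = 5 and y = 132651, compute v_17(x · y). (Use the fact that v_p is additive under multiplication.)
v_17(663255) = 3

v_p(x) = 0 (factor: 5 = 17^0 · 5); v_p(y) = 3 (factor: 132651 = 17^3 · 27). Additivity: v_p(xy) = v_p(x) + v_p(y) = 0 + 3 = 3. (Direct check: xy = 663255 = 17^3 · (135).)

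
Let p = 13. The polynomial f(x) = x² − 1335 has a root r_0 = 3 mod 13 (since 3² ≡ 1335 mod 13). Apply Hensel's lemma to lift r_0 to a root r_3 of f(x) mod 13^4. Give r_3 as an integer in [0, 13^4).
r_3 = 7829 (mod 28561)

Hensel's recurrence: r_{i+1} = r_i − f(r_i)·(f′(r_i))^{-1} mod 13^{i+2}, with f′(x) = 2x. Iterate:
  r_0 = 3 (mod 13)
  r_1 = 55 (mod 169)
  r_2 = 1238 (mod 2197)
  r_3 = 7829 (mod 28561)
Final: r_3 = 7829, and one checks f(r_3) ≡ 0 mod 13^4.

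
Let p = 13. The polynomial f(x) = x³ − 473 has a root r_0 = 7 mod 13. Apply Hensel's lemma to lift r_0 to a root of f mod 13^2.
r_1 = 124 (mod 169)

Hensel: r_{i+1} = r_i − f(r_i)/f′(r_i) mod 13^{i+2}, where f′(x) = 3x². Iterate:
  r_0 = 7 (mod 13)
  r_1 = 124 (mod 169)
Final: r = 124 with f(r) ≡ 0 mod 13^2.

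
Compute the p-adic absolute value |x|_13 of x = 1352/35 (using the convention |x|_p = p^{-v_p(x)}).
|1352/35|_13 = 1/169

Step 1 — compute v_13(x) by factoring powers of 13 out of the numerator and denominator: v_13(1352/35) = 2. Step 2 — apply |x|_p = p^{-v_p(x)} = 13^{-2} = 1/169.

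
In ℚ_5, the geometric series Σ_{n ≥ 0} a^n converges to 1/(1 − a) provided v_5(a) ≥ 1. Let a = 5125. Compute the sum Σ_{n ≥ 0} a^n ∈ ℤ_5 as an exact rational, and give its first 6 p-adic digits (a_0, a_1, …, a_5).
Σ a^n = 1/(1 − a) = -1/5124;  first 6 digits = (1, 0, 0, 1, 3, 1)

v_5(a) = 3 ≥ 1, so the series converges in ℤ_5 to 1/(1 − a) = 1/(1 − 5125) = -1/5124. Expand this rational in ℤ_5: compute digits iteratively via d_i = x_i mod 5, x_{i+1} = (x_i − d_i)/5. The first 6 digits are (1, 0, 0, 1, 3, 1).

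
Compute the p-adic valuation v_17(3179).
v_17(3179) = 2

v_17(n) is the largest exponent k such that 17^k divides n. Factor out: 3179 = 17^2 · 11. (Sign doesn't affect v_p.) So v_17(3179) = 2.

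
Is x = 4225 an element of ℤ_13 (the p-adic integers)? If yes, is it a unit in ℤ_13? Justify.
x ∈ ℤ_13 but not a unit; v_13(x) = 2 > 0

ℤ_13 = {x ∈ ℚ_13 : v_13(x) ≥ 0} and ℤ_13^× = {x ∈ ℤ_13 : v_13(x) = 0}. Here v_13(4225) = v_13(num) − v_13(den) = 2; compare against these criteria.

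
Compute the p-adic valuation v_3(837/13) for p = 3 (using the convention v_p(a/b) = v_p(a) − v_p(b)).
v_3(837/13) = 3

Factor powers of 3 from the numerator and denominator of the reduced fraction: 837 = 3^3 · 31 and 13 = 3^0 · 13. Apply v_p(a/b) = v_p(a) − v_p(b): v_3(837/13) = 3 − 0 = 3.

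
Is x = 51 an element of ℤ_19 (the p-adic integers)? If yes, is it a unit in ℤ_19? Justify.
x ∈ ℤ_19^× (unit); v_19(x) = 0

ℤ_19 = {x ∈ ℚ_19 : v_19(x) ≥ 0} and ℤ_19^× = {x ∈ ℤ_19 : v_19(x) = 0}. Here v_19(51) = v_19(num) − v_19(den) = 0; compare against these criteria.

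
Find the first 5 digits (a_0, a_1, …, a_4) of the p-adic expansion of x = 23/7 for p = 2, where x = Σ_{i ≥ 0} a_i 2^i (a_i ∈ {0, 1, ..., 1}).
(a_0, …, a_4) = (1, 0, 0, 0, 1)

v_2(23/7) = 0 (numerator and denominator both coprime to 2), so x ∈ ℤ_2^×. Compute digits iteratively via a_i = x_i mod 2, x_{i+1} = (x_i − a_i)/2, with x_0 = x:
  x_0 = 23/7;  a_0 = 1;  x_1 = (x_0 − 1)/2 = 8/7
  x_1 = 8/7;  a_1 = 0;  x_2 = (x_1 − 0)/2 = 4/7
  x_2 = 4/7;  a_2 = 0;  x_3 = (x_2 − 0)/2 = 2/7
  x_3 = 2/7;  a_3 = 0;  x_4 = (x_3 − 0)/2 = 1/7
  x_4 = 1/7;  a_4 = 1;  x_5 = (x_4 − 1)/2 = -3/7
Digits: (1, 0, 0, 0, 1).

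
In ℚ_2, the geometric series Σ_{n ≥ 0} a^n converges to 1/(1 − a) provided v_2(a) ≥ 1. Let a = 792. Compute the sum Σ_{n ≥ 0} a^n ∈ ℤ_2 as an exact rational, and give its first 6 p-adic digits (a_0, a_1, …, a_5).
Σ a^n = 1/(1 − a) = -1/791;  first 6 digits = (1, 0, 0, 1, 1, 0)

v_2(a) = 3 ≥ 1, so the series converges in ℤ_2 to 1/(1 − a) = 1/(1 − 792) = -1/791. Expand this rational in ℤ_2: compute digits iteratively via d_i = x_i mod 2, x_{i+1} = (x_i − d_i)/2. The first 6 digits are (1, 0, 0, 1, 1, 0).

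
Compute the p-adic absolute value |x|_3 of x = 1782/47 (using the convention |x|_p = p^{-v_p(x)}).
|1782/47|_3 = 1/81

Step 1 — compute v_3(x) by factoring powers of 3 out of the numerator and denominator: v_3(1782/47) = 4. Step 2 — apply |x|_p = p^{-v_p(x)} = 3^{-4} = 1/81.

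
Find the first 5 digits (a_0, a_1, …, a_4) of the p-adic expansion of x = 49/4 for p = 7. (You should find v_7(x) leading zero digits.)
(a_0, …, a_4) = (0, 0, 2, 5, 1)

v_7(49/4) = 2, so a_0 = ... = a_1 = 0. Factor out: x = 7^2 · u with u = 1/4 a unit in ℤ_7. Expand u iteratively via a_{v+i} = u_i mod 7, u_{i+1} = (u_i − a_{v+i})/7:
  u_0 = 1/4;  a_2 = 2;  u_1 = (u_0 − 2)/7 = -1/4
  u_1 = -1/4;  a_3 = 5;  u_2 = (u_1 − 5)/7 = -3/4
  u_2 = -3/4;  a_4 = 1;  u_3 = (u_2 − 1)/7 = -1/4
Digits: (0, 0, 2, 5, 1).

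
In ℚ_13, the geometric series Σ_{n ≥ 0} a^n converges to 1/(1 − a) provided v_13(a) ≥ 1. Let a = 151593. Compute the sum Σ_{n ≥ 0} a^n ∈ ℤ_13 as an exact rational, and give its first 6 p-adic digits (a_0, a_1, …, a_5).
Σ a^n = 1/(1 − a) = -1/151592;  first 6 digits = (1, 0, 0, 4, 5, 0)

v_13(a) = 3 ≥ 1, so the series converges in ℤ_13 to 1/(1 − a) = 1/(1 − 151593) = -1/151592. Expand this rational in ℤ_13: compute digits iteratively via d_i = x_i mod 13, x_{i+1} = (x_i − d_i)/13. The first 6 digits are (1, 0, 0, 4, 5, 0).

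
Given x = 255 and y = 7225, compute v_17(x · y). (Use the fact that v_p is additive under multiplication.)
v_17(1842375) = 3

v_p(x) = 1 (factor: 255 = 17^1 · 15); v_p(y) = 2 (factor: 7225 = 17^2 · 25). Additivity: v_p(xy) = v_p(x) + v_p(y) = 1 + 2 = 3. (Direct check: xy = 1842375 = 17^3 · (375).)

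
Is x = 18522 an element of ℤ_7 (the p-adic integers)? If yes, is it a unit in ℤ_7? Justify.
x ∈ ℤ_7 but not a unit; v_7(x) = 3 > 0

ℤ_7 = {x ∈ ℚ_7 : v_7(x) ≥ 0} and ℤ_7^× = {x ∈ ℤ_7 : v_7(x) = 0}. Here v_7(18522) = v_7(num) − v_7(den) = 3; compare against these criteria.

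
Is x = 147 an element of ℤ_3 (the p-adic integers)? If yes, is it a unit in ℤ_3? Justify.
x ∈ ℤ_3 but not a unit; v_3(x) = 1 > 0

ℤ_3 = {x ∈ ℚ_3 : v_3(x) ≥ 0} and ℤ_3^× = {x ∈ ℤ_3 : v_3(x) = 0}. Here v_3(147) = v_3(num) − v_3(den) = 1; compare against these criteria.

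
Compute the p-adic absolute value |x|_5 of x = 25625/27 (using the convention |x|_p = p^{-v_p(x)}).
|25625/27|_5 = 1/625

Step 1 — compute v_5(x) by factoring powers of 5 out of the numerator and denominator: v_5(25625/27) = 4. Step 2 — apply |x|_p = p^{-v_p(x)} = 5^{-4} = 1/625.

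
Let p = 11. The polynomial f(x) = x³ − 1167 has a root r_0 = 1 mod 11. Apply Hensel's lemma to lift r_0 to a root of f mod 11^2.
r_1 = 67 (mod 121)

Hensel: r_{i+1} = r_i − f(r_i)/f′(r_i) mod 11^{i+2}, where f′(x) = 3x². Iterate:
  r_0 = 1 (mod 11)
  r_1 = 67 (mod 121)
Final: r = 67 with f(r) ≡ 0 mod 11^2.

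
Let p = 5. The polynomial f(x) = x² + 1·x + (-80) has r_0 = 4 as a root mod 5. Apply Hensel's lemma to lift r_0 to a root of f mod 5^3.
r_2 = 69 (mod 125)

Hensel: r_{i+1} = r_i − f(r_i)·(f′(r_i))^{-1} mod 5^{i+2}, f′(x) = 2x + 1. Iterate:
  r_0 = 4 (mod 5)
  r_1 = 19 (mod 25)
  r_2 = 69 (mod 125)
Final: r = 69 satisfies f(r) ≡ 0 mod 5^3.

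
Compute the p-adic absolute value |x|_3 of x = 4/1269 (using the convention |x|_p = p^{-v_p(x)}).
|4/1269|_3 = 27

Step 1 — compute v_3(x) by factoring powers of 3 out of the numerator and denominator: v_3(4/1269) = -3. Step 2 — apply |x|_p = p^{-v_p(x)} = 3^{3} = 27.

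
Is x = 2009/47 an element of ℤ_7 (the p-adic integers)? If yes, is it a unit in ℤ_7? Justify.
x ∈ ℤ_7 but not a unit; v_7(x) = 2 > 0

ℤ_7 = {x ∈ ℚ_7 : v_7(x) ≥ 0} and ℤ_7^× = {x ∈ ℤ_7 : v_7(x) = 0}. Here v_7(2009/47) = v_7(num) − v_7(den) = 2; compare against these criteria.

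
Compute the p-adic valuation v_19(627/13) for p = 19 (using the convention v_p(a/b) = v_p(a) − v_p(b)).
v_19(627/13) = 1

Factor powers of 19 from the numerator and denominator of the reduced fraction: 627 = 19^1 · 33 and 13 = 19^0 · 13. Apply v_p(a/b) = v_p(a) − v_p(b): v_19(627/13) = 1 − 0 = 1.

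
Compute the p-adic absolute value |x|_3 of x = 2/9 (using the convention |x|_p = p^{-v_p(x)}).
|2/9|_3 = 9

Step 1 — compute v_3(x) by factoring powers of 3 out of the numerator and denominator: v_3(2/9) = -2. Step 2 — apply |x|_p = p^{-v_p(x)} = 3^{2} = 9.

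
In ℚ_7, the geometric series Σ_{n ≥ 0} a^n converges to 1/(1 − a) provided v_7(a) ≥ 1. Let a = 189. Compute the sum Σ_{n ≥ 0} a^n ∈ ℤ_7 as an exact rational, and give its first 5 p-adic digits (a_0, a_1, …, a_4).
Σ a^n = 1/(1 − a) = -1/188;  first 5 digits = (1, 6, 4, 5, 6)

v_7(a) = 1 ≥ 1, so the series converges in ℤ_7 to 1/(1 − a) = 1/(1 − 189) = -1/188. Expand this rational in ℤ_7: compute digits iteratively via d_i = x_i mod 7, x_{i+1} = (x_i − d_i)/7. The first 5 digits are (1, 6, 4, 5, 6).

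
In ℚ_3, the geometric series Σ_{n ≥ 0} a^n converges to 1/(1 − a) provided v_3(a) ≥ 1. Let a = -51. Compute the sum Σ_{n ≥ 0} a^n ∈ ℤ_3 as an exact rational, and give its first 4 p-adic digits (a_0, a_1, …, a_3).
Σ a^n = 1/(1 − a) = 1/52;  first 4 digits = (1, 1, 1, 2)

v_3(a) = 1 ≥ 1, so the series converges in ℤ_3 to 1/(1 − a) = 1/(1 − (-51)) = 1/52. Expand this rational in ℤ_3: compute digits iteratively via d_i = x_i mod 3, x_{i+1} = (x_i − d_i)/3. The first 4 digits are (1, 1, 1, 2).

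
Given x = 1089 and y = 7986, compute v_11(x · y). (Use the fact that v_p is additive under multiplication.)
v_11(8696754) = 5

v_p(x) = 2 (factor: 1089 = 11^2 · 9); v_p(y) = 3 (factor: 7986 = 11^3 · 6). Additivity: v_p(xy) = v_p(x) + v_p(y) = 2 + 3 = 5. (Direct check: xy = 8696754 = 11^5 · (54).)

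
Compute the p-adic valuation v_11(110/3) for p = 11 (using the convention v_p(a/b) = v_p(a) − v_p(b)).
v_11(110/3) = 1

Factor powers of 11 from the numerator and denominator of the reduced fraction: 110 = 11^1 · 10 and 3 = 11^0 · 3. Apply v_p(a/b) = v_p(a) − v_p(b): v_11(110/3) = 1 − 0 = 1.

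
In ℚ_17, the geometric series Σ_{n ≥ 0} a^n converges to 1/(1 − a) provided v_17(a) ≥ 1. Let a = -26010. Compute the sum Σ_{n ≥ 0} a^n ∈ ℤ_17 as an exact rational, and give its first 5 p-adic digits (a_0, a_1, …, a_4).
Σ a^n = 1/(1 − a) = 1/26011;  first 5 digits = (1, 0, 12, 11, 7)

v_17(a) = 2 ≥ 1, so the series converges in ℤ_17 to 1/(1 − a) = 1/(1 − (-26010)) = 1/26011. Expand this rational in ℤ_17: compute digits iteratively via d_i = x_i mod 17, x_{i+1} = (x_i − d_i)/17. The first 5 digits are (1, 0, 12, 11, 7).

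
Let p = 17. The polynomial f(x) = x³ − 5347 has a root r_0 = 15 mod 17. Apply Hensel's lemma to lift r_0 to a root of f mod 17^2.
r_1 = 83 (mod 289)

Hensel: r_{i+1} = r_i − f(r_i)/f′(r_i) mod 17^{i+2}, where f′(x) = 3x². Iterate:
  r_0 = 15 (mod 17)
  r_1 = 83 (mod 289)
Final: r = 83 with f(r) ≡ 0 mod 17^2.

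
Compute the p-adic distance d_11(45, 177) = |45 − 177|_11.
d_11(45, 177) = 1/11

Step 1 — x − y = 45 − 177 = -132. Step 2 — v_11(-132) = 1 (factor: -132 = −(11^1 · 12); the sign does not affect v_p). Step 3 — |x − y|_11 = 11^{-1} = 1/11.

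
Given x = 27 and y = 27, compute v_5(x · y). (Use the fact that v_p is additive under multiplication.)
v_5(729) = 0

v_p(x) = 0 (factor: 27 = 5^0 · 27); v_p(y) = 0 (factor: 27 = 5^0 · 27). Additivity: v_p(xy) = v_p(x) + v_p(y) = 0 + 0 = 0. (Direct check: xy = 729 = 5^0 · (729).)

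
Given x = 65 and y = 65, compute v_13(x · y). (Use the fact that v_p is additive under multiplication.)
v_13(4225) = 2

v_p(x) = 1 (factor: 65 = 13^1 · 5); v_p(y) = 1 (factor: 65 = 13^1 · 5). Additivity: v_p(xy) = v_p(x) + v_p(y) = 1 + 1 = 2. (Direct check: xy = 4225 = 13^2 · (25).)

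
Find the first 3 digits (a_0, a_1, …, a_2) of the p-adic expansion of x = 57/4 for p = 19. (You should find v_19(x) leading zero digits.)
(a_0, …, a_2) = (0, 15, 4)

v_19(57/4) = 1, so a_0 = ... = a_0 = 0. Factor out: x = 19^1 · u with u = 3/4 a unit in ℤ_19. Expand u iteratively via a_{v+i} = u_i mod 19, u_{i+1} = (u_i − a_{v+i})/19:
  u_0 = 3/4;  a_1 = 15;  u_1 = (u_0 − 15)/19 = -3/4
  u_1 = -3/4;  a_2 = 4;  u_2 = (u_1 − 4)/19 = -1/4
Digits: (0, 15, 4).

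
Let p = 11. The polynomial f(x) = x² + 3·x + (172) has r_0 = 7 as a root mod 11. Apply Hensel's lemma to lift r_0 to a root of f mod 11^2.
r_1 = 7 (mod 121)

Hensel: r_{i+1} = r_i − f(r_i)·(f′(r_i))^{-1} mod 11^{i+2}, f′(x) = 2x + 3. Iterate:
  r_0 = 7 (mod 11)
  r_1 = 7 (mod 121)
Final: r = 7 satisfies f(r) ≡ 0 mod 11^2.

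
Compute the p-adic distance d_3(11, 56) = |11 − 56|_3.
d_3(11, 56) = 1/9

Step 1 — x − y = 11 − 56 = -45. Step 2 — v_3(-45) = 2 (factor: -45 = −(3^2 · 5); the sign does not affect v_p). Step 3 — |x − y|_3 = 3^{-2} = 1/9.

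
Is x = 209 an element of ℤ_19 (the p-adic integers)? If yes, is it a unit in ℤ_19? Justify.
x ∈ ℤ_19 but not a unit; v_19(x) = 1 > 0

ℤ_19 = {x ∈ ℚ_19 : v_19(x) ≥ 0} and ℤ_19^× = {x ∈ ℤ_19 : v_19(x) = 0}. Here v_19(209) = v_19(num) − v_19(den) = 1; compare against these criteria.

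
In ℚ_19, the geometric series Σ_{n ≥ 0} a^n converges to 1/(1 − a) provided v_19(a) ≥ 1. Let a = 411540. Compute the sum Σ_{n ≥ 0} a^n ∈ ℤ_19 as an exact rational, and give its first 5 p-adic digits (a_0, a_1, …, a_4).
Σ a^n = 1/(1 − a) = -1/411539;  first 5 digits = (1, 0, 0, 3, 3)

v_19(a) = 3 ≥ 1, so the series converges in ℤ_19 to 1/(1 − a) = 1/(1 − 411540) = -1/411539. Expand this rational in ℤ_19: compute digits iteratively via d_i = x_i mod 19, x_{i+1} = (x_i − d_i)/19. The first 5 digits are (1, 0, 0, 3, 3).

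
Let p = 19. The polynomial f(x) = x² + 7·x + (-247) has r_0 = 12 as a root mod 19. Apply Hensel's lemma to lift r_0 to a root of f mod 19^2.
r_1 = 164 (mod 361)

Hensel: r_{i+1} = r_i − f(r_i)·(f′(r_i))^{-1} mod 19^{i+2}, f′(x) = 2x + 7. Iterate:
  r_0 = 12 (mod 19)
  r_1 = 164 (mod 361)
Final: r = 164 satisfies f(r) ≡ 0 mod 19^2.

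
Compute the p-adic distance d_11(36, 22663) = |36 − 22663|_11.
d_11(36, 22663) = 1/1331

Step 1 — x − y = 36 − 22663 = -22627. Step 2 — v_11(-22627) = 3 (factor: -22627 = −(11^3 · 17); the sign does not affect v_p). Step 3 — |x − y|_11 = 11^{-3} = 1/1331.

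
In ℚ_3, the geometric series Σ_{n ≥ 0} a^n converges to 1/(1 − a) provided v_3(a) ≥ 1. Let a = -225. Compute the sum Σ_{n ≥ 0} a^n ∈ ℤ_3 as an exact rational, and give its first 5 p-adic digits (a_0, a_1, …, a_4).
Σ a^n = 1/(1 − a) = 1/226;  first 5 digits = (1, 0, 2, 0, 1)

v_3(a) = 2 ≥ 1, so the series converges in ℤ_3 to 1/(1 − a) = 1/(1 − (-225)) = 1/226. Expand this rational in ℤ_3: compute digits iteratively via d_i = x_i mod 3, x_{i+1} = (x_i − d_i)/3. The first 5 digits are (1, 0, 2, 0, 1).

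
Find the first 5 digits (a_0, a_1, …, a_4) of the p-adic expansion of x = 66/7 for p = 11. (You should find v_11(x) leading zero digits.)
(a_0, …, a_4) = (0, 4, 6, 1, 3)

v_11(66/7) = 1, so a_0 = ... = a_0 = 0. Factor out: x = 11^1 · u with u = 6/7 a unit in ℤ_11. Expand u iteratively via a_{v+i} = u_i mod 11, u_{i+1} = (u_i − a_{v+i})/11:
  u_0 = 6/7;  a_1 = 4;  u_1 = (u_0 − 4)/11 = -2/7
  u_1 = -2/7;  a_2 = 6;  u_2 = (u_1 − 6)/11 = -4/7
  u_2 = -4/7;  a_3 = 1;  u_3 = (u_2 − 1)/11 = -1/7
  u_3 = -1/7;  a_4 = 3;  u_4 = (u_3 − 3)/11 = -2/7
Digits: (0, 4, 6, 1, 3).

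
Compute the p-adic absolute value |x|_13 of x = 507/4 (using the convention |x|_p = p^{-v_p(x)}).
|507/4|_13 = 1/169

Step 1 — compute v_13(x) by factoring powers of 13 out of the numerator and denominator: v_13(507/4) = 2. Step 2 — apply |x|_p = p^{-v_p(x)} = 13^{-2} = 1/169.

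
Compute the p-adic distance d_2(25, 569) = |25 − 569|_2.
d_2(25, 569) = 1/32

Step 1 — x − y = 25 − 569 = -544. Step 2 — v_2(-544) = 5 (factor: -544 = −(2^5 · 17); the sign does not affect v_p). Step 3 — |x − y|_2 = 2^{-5} = 1/32.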